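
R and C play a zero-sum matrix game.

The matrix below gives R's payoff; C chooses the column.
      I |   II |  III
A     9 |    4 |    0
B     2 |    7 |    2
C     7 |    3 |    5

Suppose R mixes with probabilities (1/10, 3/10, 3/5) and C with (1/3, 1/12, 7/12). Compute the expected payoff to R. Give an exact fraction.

Against (1/3, 1/12, 7/12), each row's expected payoff is A: 10/3; B: 29/12; C: 11/2.
Taking the (1/10, 3/10, 3/5)-weighted average: (1/10)·(10/3) + (3/10)·(29/12) + (3/5)·(11/2) = 523/120.

523/120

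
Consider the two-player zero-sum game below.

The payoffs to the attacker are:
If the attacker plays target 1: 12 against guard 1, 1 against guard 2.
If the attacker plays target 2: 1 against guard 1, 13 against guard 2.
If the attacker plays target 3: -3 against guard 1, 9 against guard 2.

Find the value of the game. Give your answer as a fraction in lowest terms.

Row target 3 is strictly dominated by row target 2, so the attacker never plays it.
The remaining 2×2 game on (target 1, target 2) × (guard 1, guard 2) has no saddle point. Let the attacker play target 1 with probability p; indifference gives 12p + (1−p) = p + 13(1−p), so p = 12/23.
Similarly the defender's optimal q on guard 1 is 12/23, and the value is 12·(12/23) + (1)·(11/23) = 155/23.

155/23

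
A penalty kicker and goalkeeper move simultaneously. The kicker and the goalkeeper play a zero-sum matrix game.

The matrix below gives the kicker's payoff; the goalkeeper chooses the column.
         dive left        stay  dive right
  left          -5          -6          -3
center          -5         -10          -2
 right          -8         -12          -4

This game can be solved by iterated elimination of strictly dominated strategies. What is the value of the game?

Column dive right is strictly dominated by dive left for the goalkeeper (-5<-3, -5<-2, -8<-4); eliminate dive right.
Row right is strictly dominated by row left (-5>-8, -6>-12); eliminate right.
Column dive left is strictly dominated by stay for the goalkeeper (-6<-5, -10<-5); eliminate dive left.
Row center is strictly dominated by row left (-6>-10); eliminate center.
Only (left, stay) remains, with payoff -6.

-6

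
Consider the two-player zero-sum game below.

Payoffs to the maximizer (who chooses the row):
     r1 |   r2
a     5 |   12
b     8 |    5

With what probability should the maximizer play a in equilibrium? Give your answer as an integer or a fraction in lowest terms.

Row minima are 5 and 5, so the maximizer's maximin is 5; column maxima are 8 and 12, so the minimizer's minimax is 8. These differ, so the equilibrium is in mixed strategies.
Let the maximizer play a with probability p. The minimizer is indifferent when 5p + 8(1−p) = 12p + 5(1−p), giving p = 3/10.

3/10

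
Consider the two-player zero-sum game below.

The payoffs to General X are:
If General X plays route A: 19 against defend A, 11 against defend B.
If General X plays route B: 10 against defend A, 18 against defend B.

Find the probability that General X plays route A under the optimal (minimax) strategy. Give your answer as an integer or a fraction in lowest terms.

1/2

Row minima are 11 and 10, so General X's maximin is 11; column maxima are 19 and 18, so General Y's minimax is 18. These differ, so the equilibrium is in mixed strategies.
Let General X play route A with probability p. General Y is indifferent when 19p + 10(1−p) = 11p + 18(1−p), giving p = 1/2.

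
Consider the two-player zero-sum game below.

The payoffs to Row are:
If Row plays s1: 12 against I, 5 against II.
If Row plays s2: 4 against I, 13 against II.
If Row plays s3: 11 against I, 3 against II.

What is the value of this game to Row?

17/2

Row s3 is strictly dominated by row s1, so Row never plays it.
The remaining 2×2 game on (s1, s2) × (I, II) has no saddle point. Let Row play s1 with probability p; indifference gives 12p + 4(1−p) = 5p + 13(1−p), so p = 9/16.
Similarly Column's optimal q on I is 1/2, and the value is 12·(1/2) + (5)·(1/2) = 17/2.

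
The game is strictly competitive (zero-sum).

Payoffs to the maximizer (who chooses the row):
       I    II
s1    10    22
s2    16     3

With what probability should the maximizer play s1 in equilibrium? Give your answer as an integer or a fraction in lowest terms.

13/25

Row minima are 10 and 3, so the maximizer's maximin is 10; column maxima are 16 and 22, so the minimizer's minimax is 16. These differ, so the equilibrium is in mixed strategies.
Let the maximizer play s1 with probability p. The minimizer is indifferent when 10p + 16(1−p) = 22p + 3(1−p), giving p = 13/25.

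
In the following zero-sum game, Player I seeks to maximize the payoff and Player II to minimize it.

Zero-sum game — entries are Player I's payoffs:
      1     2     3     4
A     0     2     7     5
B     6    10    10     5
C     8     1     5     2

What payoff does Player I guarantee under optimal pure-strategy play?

5

Row minima: 0, 5, 1 → Player I's maximin is 5.
Column maxima: 8, 10, 10, 5 → Player II's minimax is 5.
They coincide at (B, 4), so the value is 5.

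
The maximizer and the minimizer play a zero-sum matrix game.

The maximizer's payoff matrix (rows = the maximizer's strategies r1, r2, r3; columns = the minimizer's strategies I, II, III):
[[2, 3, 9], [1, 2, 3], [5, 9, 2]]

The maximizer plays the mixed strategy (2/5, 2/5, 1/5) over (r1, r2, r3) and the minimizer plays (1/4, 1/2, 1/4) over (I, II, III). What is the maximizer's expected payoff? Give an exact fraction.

Against (1/4, 1/2, 1/4), each row's expected payoff is r1: 17/4; r2: 2; r3: 25/4.
Taking the (2/5, 2/5, 1/5)-weighted average: (2/5)·(17/4) + (2/5)·(2) + (1/5)·(25/4) = 15/4.

15/4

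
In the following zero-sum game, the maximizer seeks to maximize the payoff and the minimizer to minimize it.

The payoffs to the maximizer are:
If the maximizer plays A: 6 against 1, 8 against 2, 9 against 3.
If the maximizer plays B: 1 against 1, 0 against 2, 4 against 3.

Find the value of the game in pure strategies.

Row minima: 6, 0 → the maximizer's maximin is 6.
Column maxima: 6, 8, 9 → the minimizer's minimax is 6.
They coincide at (A, 1), so the value is 6.

6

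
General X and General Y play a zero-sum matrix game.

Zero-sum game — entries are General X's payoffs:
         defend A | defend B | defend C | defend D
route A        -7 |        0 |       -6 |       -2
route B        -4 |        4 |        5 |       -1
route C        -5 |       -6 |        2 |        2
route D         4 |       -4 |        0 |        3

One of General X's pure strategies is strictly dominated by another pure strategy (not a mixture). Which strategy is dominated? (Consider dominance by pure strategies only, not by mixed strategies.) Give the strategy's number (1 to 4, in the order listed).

1

Compare route A with route B: -4 > -7, 4 > 0, 5 > -6, -1 > -2.
So route B strictly dominates route A for General X; route A is strictly dominated.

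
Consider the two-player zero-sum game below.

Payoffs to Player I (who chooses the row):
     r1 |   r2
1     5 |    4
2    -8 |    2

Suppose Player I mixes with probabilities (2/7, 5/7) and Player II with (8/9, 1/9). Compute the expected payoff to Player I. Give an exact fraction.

-74/21

Against (8/9, 1/9), each row's expected payoff is 1: 44/9; 2: -62/9.
Taking the (2/7, 5/7)-weighted average: (2/7)·(44/9) + (5/7)·(-62/9) = -74/21.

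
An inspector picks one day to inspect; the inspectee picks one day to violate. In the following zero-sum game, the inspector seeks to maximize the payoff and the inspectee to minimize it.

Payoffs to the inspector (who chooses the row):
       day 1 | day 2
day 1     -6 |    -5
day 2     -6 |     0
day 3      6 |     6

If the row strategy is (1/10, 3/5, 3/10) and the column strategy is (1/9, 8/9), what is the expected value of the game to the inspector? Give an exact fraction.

8/9

Against (1/9, 8/9), each row's expected payoff is day 1: -46/9; day 2: -2/3; day 3: 6.
Taking the (1/10, 3/5, 3/10)-weighted average: (1/10)·(-46/9) + (3/5)·(-2/3) + (3/10)·(6) = 8/9.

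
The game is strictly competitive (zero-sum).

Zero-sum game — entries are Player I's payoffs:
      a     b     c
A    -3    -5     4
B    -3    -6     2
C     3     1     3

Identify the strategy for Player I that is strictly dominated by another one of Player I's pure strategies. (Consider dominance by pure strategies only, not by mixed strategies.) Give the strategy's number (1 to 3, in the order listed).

Compare B with C: 3 > -3, 1 > -6, 3 > 2.
So C strictly dominates B for Player I; B is strictly dominated.

2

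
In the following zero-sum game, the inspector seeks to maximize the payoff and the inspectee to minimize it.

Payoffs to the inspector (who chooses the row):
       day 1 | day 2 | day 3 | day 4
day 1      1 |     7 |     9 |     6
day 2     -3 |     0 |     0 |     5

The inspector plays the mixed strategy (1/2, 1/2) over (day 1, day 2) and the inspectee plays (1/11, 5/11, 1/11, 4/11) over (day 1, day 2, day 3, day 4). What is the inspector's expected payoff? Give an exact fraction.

43/11

Against (1/11, 5/11, 1/11, 4/11), each row's expected payoff is day 1: 69/11; day 2: 17/11.
Taking the (1/2, 1/2)-weighted average: (1/2)·(69/11) + (1/2)·(17/11) = 43/11.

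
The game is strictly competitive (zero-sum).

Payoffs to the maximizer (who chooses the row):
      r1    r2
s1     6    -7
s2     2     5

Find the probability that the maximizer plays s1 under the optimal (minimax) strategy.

Row minima are -7 and 2, so the maximizer's maximin is 2; column maxima are 6 and 5, so the minimizer's minimax is 5. These differ, so the equilibrium is in mixed strategies.
Let the maximizer play s1 with probability p. The minimizer is indifferent when 6p + 2(1−p) = −7p + 5(1−p), giving p = 3/16.

3/16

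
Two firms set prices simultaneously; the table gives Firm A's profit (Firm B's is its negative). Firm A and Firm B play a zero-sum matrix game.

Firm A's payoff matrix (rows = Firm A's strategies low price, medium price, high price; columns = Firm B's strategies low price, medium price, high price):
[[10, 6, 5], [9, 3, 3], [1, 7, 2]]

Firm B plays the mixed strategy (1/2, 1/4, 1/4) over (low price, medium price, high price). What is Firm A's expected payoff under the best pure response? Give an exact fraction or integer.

31/4

low price: (10)·(1/2) + (6)·(1/4) + (5)·(1/4) = 31/4.
medium price: (9)·(1/2) + (3)·(1/4) + (3)·(1/4) = 6.
high price: (1)·(1/2) + (7)·(1/4) + (2)·(1/4) = 11/4.
The best pure response is low price with expected payoff 31/4.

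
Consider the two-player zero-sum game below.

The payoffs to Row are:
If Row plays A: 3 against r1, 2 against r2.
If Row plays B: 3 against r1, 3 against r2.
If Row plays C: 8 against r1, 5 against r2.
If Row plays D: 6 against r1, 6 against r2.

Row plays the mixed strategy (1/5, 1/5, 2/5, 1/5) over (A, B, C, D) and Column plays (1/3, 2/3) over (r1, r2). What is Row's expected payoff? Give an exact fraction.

14/3

Against (1/3, 2/3), each row's expected payoff is A: 7/3; B: 3; C: 6; D: 6.
Taking the (1/5, 1/5, 2/5, 1/5)-weighted average: (1/5)·(7/3) + (1/5)·(3) + (2/5)·(6) + (1/5)·(6) = 14/3.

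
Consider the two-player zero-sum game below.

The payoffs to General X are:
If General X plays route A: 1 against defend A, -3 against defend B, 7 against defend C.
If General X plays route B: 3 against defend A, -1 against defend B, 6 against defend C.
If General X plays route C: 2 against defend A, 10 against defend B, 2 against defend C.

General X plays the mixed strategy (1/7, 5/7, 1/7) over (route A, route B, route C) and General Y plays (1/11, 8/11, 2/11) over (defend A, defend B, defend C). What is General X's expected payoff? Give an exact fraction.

Against (1/11, 8/11, 2/11), each row's expected payoff is route A: -9/11; route B: 7/11; route C: 86/11.
Taking the (1/7, 5/7, 1/7)-weighted average: (1/7)·(-9/11) + (5/7)·(7/11) + (1/7)·(86/11) = 16/11.

16/11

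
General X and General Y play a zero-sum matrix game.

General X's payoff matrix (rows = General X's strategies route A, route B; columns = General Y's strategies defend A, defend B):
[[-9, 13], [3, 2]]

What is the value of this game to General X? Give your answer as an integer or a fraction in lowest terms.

Row minima are -9 and 2, so General X's maximin is 2; column maxima are 3 and 13, so General Y's minimax is 3. These differ, so the equilibrium is in mixed strategies.
Let General X play route A with probability p. General Y is indifferent when −9p + 3(1−p) = 13p + 2(1−p), giving p = 1/23.
Let General Y play defend A with probability q. General X is indifferent when −9q + 13(1−q) = 3q + 2(1−q), giving q = 11/23.
The value is -9·(11/23) + (13)·(12/23) = 57/23.

57/23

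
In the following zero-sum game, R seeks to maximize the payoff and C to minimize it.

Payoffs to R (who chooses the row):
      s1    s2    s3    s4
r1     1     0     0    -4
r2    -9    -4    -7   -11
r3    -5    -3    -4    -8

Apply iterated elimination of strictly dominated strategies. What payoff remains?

Row r3 is strictly dominated by row r1 (1>-5, 0>-3, 0>-4, -4>-8); eliminate r3.
Column s2 is strictly dominated by s4 for C (-4<0, -11<-4); eliminate s2.
Row r2 is strictly dominated by row r1 (1>-9, 0>-7, -4>-11); eliminate r2.
Column s1 is strictly dominated by s3 for C (0<1); eliminate s1.
Column s3 is strictly dominated by s4 for C (-4<0); eliminate s3.
Only (r1, s4) remains, with payoff -4.

-4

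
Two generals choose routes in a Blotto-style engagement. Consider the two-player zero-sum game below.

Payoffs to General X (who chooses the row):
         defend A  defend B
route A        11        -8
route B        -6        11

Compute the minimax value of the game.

Row minima are -8 and -6, so General X's maximin is -6; column maxima are 11 and 11, so General Y's minimax is 11. These differ, so the equilibrium is in mixed strategies.
Let General X play route A with probability p. General Y is indifferent when 11p − 6(1−p) = −8p + 11(1−p), giving p = 17/36.
Let General Y play defend A with probability q. General X is indifferent when 11q − 8(1−q) = −6q + 11(1−q), giving q = 19/36.
The value is 11·(19/36) + (-8)·(17/36) = 73/36.

73/36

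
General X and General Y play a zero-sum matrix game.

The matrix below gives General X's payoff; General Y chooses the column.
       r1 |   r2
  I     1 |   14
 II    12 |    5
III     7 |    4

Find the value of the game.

Row III is strictly dominated by row II, so General X never plays it.
The remaining 2×2 game on (I, II) × (r1, r2) has no saddle point. Let General X play I with probability p; indifference gives p + 12(1−p) = 14p + 5(1−p), so p = 7/20.
Similarly General Y's optimal q on r1 is 9/20, and the value is 1·(9/20) + (14)·(11/20) = 163/20.

163/20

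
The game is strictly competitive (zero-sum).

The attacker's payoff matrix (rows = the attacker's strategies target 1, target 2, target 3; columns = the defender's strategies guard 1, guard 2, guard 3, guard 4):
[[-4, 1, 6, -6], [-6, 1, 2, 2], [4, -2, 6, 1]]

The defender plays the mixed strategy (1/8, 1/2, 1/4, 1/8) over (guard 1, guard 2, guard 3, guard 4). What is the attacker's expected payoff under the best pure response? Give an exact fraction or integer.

9/8

target 1: (-4)·(1/8) + (1)·(1/2) + (6)·(1/4) + (-6)·(1/8) = 3/4.
target 2: (-6)·(1/8) + (1)·(1/2) + (2)·(1/4) + (2)·(1/8) = 1/2.
target 3: (4)·(1/8) + (-2)·(1/2) + (6)·(1/4) + (1)·(1/8) = 9/8.
The best pure response is target 3 with expected payoff 9/8.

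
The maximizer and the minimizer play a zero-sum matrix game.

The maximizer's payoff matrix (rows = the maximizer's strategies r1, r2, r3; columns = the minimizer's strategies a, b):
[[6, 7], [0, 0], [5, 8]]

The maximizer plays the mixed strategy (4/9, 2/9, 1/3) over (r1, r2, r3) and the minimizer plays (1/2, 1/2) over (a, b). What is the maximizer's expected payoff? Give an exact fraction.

91/18

Against (1/2, 1/2), each row's expected payoff is r1: 13/2; r2: 0; r3: 13/2.
Taking the (4/9, 2/9, 1/3)-weighted average: (4/9)·(13/2) + (2/9)·(0) + (1/3)·(13/2) = 91/18.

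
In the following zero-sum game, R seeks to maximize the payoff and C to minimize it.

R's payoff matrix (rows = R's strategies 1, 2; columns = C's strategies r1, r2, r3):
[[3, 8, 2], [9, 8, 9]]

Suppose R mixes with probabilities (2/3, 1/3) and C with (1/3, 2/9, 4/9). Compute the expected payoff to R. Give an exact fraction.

Against (1/3, 2/9, 4/9), each row's expected payoff is 1: 11/3; 2: 79/9.
Taking the (2/3, 1/3)-weighted average: (2/3)·(11/3) + (1/3)·(79/9) = 145/27.

145/27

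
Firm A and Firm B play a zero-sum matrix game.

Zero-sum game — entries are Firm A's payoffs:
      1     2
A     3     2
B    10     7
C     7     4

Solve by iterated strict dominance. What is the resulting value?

Column 1 is strictly dominated by 2 for Firm B (2<3, 7<10, 4<7); eliminate 1.
Row C is strictly dominated by row B (7>4); eliminate C.
Row A is strictly dominated by row B (7>2); eliminate A.
Only (B, 2) remains, with payoff 7.

7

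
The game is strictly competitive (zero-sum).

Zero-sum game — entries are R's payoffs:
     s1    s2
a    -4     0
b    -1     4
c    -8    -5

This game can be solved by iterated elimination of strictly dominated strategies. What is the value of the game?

Row a is strictly dominated by row b (-1>-4, 4>0); eliminate a.
Row c is strictly dominated by row b (-1>-8, 4>-5); eliminate c.
Column s2 is strictly dominated by s1 for C (-1<4); eliminate s2.
Only (b, s1) remains, with payoff -1.

-1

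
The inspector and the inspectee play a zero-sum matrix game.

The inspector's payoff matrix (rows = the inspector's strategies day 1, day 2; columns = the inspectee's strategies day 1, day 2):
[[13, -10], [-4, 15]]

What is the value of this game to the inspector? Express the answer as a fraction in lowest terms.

Row minima are -10 and -4, so the inspector's maximin is -4; column maxima are 13 and 15, so the inspectee's minimax is 13. These differ, so the equilibrium is in mixed strategies.
Let the inspector play day 1 with probability p. The inspectee is indifferent when 13p − 4(1−p) = −10p + 15(1−p), giving p = 19/42.
Let the inspectee play day 1 with probability q. The inspector is indifferent when 13q − 10(1−q) = −4q + 15(1−q), giving q = 25/42.
The value is 13·(25/42) + (-10)·(17/42) = 155/42.

155/42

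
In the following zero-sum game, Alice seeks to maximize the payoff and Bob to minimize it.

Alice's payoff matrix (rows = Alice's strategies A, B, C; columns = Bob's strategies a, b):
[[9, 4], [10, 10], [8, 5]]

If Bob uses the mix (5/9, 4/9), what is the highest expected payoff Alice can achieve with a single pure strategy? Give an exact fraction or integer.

10

A: (9)·(5/9) + (4)·(4/9) = 61/9.
B: (10)·(5/9) + (10)·(4/9) = 10.
C: (8)·(5/9) + (5)·(4/9) = 20/3.
The best pure response is B with expected payoff 10.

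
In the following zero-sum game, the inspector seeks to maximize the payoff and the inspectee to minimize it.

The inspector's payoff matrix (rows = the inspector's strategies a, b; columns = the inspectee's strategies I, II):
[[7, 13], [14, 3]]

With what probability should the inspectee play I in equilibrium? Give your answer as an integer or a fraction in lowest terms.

Row minima are 7 and 3, so the inspector's maximin is 7; column maxima are 14 and 13, so the inspectee's minimax is 13. These differ, so the equilibrium is in mixed strategies.
Let the inspectee play I with probability q. The inspector is indifferent when 7q + 13(1−q) = 14q + 3(1−q), giving q = 10/17.

10/17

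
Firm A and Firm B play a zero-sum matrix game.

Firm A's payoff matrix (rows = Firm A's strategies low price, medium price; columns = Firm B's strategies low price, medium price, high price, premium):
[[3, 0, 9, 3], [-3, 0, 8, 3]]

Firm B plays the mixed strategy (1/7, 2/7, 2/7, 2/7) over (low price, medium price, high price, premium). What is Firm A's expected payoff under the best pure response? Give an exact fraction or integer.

27/7

low price: (3)·(1/7) + (0)·(2/7) + (9)·(2/7) + (3)·(2/7) = 27/7.
medium price: (-3)·(1/7) + (0)·(2/7) + (8)·(2/7) + (3)·(2/7) = 19/7.
The best pure response is low price with expected payoff 27/7.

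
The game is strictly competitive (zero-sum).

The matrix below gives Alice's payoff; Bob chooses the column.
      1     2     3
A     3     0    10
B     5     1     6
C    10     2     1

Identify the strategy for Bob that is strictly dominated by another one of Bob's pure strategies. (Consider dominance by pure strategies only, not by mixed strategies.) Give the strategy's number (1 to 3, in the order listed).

Bob prefers columns that give Alice less. Compare 1 with 2: 0 < 3, 1 < 5, 2 < 10.
So 2 strictly dominates 1 for Bob; 1 is strictly dominated.

1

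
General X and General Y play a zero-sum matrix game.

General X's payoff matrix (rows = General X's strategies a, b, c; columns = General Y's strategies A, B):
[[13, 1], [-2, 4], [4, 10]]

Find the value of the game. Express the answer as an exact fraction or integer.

7

Row b is strictly dominated by row c, so General X never plays it.
The remaining 2×2 game on (a, c) × (A, B) has no saddle point. Let General X play a with probability p; indifference gives 13p + 4(1−p) = p + 10(1−p), so p = 1/3.
Similarly General Y's optimal q on A is 1/2, and the value is 13·(1/2) + (1)·(1/2) = 7.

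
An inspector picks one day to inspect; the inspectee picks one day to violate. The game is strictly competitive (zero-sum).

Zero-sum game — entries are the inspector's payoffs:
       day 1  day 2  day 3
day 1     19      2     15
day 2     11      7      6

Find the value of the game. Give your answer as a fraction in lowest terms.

93/14

Column day 1 is strictly dominated by day 3 for the inspectee (it gives the inspector more in every row).
The remaining 2×2 game on (day 1, day 2) × (day 2, day 3) has no saddle point. Let the inspector play day 1 with probability p; indifference gives 2p + 7(1−p) = 15p + 6(1−p), so p = 1/14.
Similarly the inspectee's optimal q on day 2 is 9/14, and the value is 2·(9/14) + (15)·(5/14) = 93/14.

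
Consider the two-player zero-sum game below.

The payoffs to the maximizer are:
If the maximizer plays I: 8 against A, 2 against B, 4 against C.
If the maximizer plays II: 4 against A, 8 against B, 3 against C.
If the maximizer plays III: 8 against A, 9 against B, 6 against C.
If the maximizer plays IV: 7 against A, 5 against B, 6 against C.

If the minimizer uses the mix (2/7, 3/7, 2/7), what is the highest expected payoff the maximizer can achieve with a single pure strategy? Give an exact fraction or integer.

55/7

I: (8)·(2/7) + (2)·(3/7) + (4)·(2/7) = 30/7.
II: (4)·(2/7) + (8)·(3/7) + (3)·(2/7) = 38/7.
III: (8)·(2/7) + (9)·(3/7) + (6)·(2/7) = 55/7.
IV: (7)·(2/7) + (5)·(3/7) + (6)·(2/7) = 41/7.
The best pure response is III with expected payoff 55/7.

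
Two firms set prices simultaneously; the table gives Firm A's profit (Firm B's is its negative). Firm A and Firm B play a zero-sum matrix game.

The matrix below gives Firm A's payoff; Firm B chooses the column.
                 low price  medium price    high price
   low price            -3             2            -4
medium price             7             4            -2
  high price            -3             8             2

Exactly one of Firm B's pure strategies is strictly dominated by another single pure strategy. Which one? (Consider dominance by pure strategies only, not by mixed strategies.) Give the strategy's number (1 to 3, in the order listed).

2

Firm B prefers columns that give Firm A less. Compare medium price with high price: -4 < 2, -2 < 4, 2 < 8.
So high price strictly dominates medium price for Firm B; medium price is strictly dominated.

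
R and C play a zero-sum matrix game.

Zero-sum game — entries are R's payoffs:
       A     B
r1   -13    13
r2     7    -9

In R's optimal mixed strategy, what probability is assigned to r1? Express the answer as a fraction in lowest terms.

8/21

Row minima are -13 and -9, so R's maximin is -9; column maxima are 7 and 13, so C's minimax is 7. These differ, so the equilibrium is in mixed strategies.
Let R play r1 with probability p. C is indifferent when −13p + 7(1−p) = 13p − 9(1−p), giving p = 8/21.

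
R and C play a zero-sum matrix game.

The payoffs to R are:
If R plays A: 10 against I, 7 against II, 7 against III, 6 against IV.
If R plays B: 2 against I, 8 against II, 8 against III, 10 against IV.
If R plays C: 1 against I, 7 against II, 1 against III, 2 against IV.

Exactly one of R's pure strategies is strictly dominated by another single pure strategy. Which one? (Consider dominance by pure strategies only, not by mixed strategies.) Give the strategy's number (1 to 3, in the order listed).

3

Compare C with B: 2 > 1, 8 > 7, 8 > 1, 10 > 2.
So B strictly dominates C for R; C is strictly dominated.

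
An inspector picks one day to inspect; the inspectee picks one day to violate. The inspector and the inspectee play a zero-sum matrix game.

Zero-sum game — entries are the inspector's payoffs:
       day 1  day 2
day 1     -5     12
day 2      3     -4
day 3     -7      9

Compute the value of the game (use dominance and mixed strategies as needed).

Row day 3 is strictly dominated by row day 1, so the inspector never plays it.
The remaining 2×2 game on (day 1, day 2) × (day 1, day 2) has no saddle point. Let the inspector play day 1 with probability p; indifference gives −5p + 3(1−p) = 12p − 4(1−p), so p = 7/24.
Similarly the inspectee's optimal q on day 1 is 2/3, and the value is -5·(2/3) + (12)·(1/3) = 2/3.

2/3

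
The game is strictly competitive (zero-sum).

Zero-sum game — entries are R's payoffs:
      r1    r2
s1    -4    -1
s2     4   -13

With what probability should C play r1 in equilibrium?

Row minima are -4 and -13, so R's maximin is -4; column maxima are 4 and -1, so C's minimax is -1. These differ, so the equilibrium is in mixed strategies.
Let C play r1 with probability q. R is indifferent when −4q − (1−q) = 4q − 13(1−q), giving q = 3/5.

3/5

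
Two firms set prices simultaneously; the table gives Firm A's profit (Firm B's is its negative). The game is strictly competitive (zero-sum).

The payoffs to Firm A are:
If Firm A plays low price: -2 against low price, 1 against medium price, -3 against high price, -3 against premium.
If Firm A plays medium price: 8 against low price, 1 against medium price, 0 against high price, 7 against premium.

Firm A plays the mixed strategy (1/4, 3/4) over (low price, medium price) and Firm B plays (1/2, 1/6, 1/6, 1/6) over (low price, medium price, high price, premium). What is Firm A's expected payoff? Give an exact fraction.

85/24

Against (1/2, 1/6, 1/6, 1/6), each row's expected payoff is low price: -11/6; medium price: 16/3.
Taking the (1/4, 3/4)-weighted average: (1/4)·(-11/6) + (3/4)·(16/3) = 85/24.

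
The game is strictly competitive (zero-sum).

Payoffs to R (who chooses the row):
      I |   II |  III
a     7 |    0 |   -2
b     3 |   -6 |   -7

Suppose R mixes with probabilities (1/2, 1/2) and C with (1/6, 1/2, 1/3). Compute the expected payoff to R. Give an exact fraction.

Against (1/6, 1/2, 1/3), each row's expected payoff is a: 1/2; b: -29/6.
Taking the (1/2, 1/2)-weighted average: (1/2)·(1/2) + (1/2)·(-29/6) = -13/6.

-13/6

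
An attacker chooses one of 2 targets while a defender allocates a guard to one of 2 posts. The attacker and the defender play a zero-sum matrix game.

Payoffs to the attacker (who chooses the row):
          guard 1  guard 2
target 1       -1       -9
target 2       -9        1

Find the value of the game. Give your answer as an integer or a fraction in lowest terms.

-41/9

Row minima are -9 and -9, so the attacker's maximin is -9; column maxima are -1 and 1, so the defender's minimax is -1. These differ, so the equilibrium is in mixed strategies.
Let the attacker play target 1 with probability p. The defender is indifferent when −p − 9(1−p) = −9p + (1−p), giving p = 5/9.
Let the defender play guard 1 with probability q. The attacker is indifferent when −q − 9(1−q) = −9q + (1−q), giving q = 5/9.
The value is -1·(5/9) + (-9)·(4/9) = -41/9.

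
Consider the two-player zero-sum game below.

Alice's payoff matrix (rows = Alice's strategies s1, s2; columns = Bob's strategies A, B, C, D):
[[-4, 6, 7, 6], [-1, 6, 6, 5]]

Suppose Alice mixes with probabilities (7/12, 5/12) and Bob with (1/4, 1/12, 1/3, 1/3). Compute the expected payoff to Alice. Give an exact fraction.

Against (1/4, 1/12, 1/3, 1/3), each row's expected payoff is s1: 23/6; s2: 47/12.
Taking the (7/12, 5/12)-weighted average: (7/12)·(23/6) + (5/12)·(47/12) = 557/144.

557/144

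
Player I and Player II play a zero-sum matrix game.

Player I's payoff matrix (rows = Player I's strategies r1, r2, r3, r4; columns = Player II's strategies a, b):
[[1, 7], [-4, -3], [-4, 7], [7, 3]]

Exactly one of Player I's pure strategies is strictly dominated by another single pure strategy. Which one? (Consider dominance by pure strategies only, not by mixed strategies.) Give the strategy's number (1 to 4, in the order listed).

Compare r2 with r1: 1 > -4, 7 > -3.
So r1 strictly dominates r2 for Player I; r2 is strictly dominated.

2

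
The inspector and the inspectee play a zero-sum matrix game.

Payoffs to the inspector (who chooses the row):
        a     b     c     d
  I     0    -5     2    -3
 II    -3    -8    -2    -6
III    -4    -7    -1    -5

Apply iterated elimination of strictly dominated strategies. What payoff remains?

-5

Row II is strictly dominated by row I (0>-3, -5>-8, 2>-2, -3>-6); eliminate II.
Row III is strictly dominated by row I (0>-4, -5>-7, 2>-1, -3>-5); eliminate III.
Column c is strictly dominated by a for the inspectee (0<2); eliminate c.
Column d is strictly dominated by b for the inspectee (-5<-3); eliminate d.
Column a is strictly dominated by b for the inspectee (-5<0); eliminate a.
Only (I, b) remains, with payoff -5.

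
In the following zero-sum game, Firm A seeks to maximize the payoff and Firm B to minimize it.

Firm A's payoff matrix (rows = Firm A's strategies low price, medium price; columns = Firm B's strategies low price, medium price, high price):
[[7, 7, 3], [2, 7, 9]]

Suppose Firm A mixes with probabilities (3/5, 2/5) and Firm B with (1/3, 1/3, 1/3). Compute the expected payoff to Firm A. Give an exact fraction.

Against (1/3, 1/3, 1/3), each row's expected payoff is low price: 17/3; medium price: 6.
Taking the (3/5, 2/5)-weighted average: (3/5)·(17/3) + (2/5)·(6) = 29/5.

29/5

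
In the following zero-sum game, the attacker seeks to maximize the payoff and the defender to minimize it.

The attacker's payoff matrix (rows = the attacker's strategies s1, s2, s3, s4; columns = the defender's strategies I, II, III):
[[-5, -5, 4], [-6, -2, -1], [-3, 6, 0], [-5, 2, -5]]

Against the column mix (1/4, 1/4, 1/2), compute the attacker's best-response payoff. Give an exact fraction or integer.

3/4

s1: (-5)·(1/4) + (-5)·(1/4) + (4)·(1/2) = -1/2.
s2: (-6)·(1/4) + (-2)·(1/4) + (-1)·(1/2) = -5/2.
s3: (-3)·(1/4) + (6)·(1/4) + (0)·(1/2) = 3/4.
s4: (-5)·(1/4) + (2)·(1/4) + (-5)·(1/2) = -13/4.
The best pure response is s3 with expected payoff 3/4.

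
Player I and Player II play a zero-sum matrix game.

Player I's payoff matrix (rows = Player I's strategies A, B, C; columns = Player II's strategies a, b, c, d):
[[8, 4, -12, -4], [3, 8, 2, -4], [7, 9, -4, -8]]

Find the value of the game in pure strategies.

Row minima: -12, -4, -8 → Player I's maximin is -4.
Column maxima: 8, 9, 2, -4 → Player II's minimax is -4.
They coincide at (B, d), so the value is -4.

-4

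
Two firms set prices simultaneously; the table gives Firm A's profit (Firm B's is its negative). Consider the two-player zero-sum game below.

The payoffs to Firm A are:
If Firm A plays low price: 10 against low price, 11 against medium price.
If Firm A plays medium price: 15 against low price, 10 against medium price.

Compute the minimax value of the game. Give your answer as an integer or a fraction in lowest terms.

65/6

Row minima are 10 and 10, so Firm A's maximin is 10; column maxima are 15 and 11, so Firm B's minimax is 11. These differ, so the equilibrium is in mixed strategies.
Let Firm A play low price with probability p. Firm B is indifferent when 10p + 15(1−p) = 11p + 10(1−p), giving p = 5/6.
Let Firm B play low price with probability q. Firm A is indifferent when 10q + 11(1−q) = 15q + 10(1−q), giving q = 1/6.
The value is 10·(1/6) + (11)·(5/6) = 65/6.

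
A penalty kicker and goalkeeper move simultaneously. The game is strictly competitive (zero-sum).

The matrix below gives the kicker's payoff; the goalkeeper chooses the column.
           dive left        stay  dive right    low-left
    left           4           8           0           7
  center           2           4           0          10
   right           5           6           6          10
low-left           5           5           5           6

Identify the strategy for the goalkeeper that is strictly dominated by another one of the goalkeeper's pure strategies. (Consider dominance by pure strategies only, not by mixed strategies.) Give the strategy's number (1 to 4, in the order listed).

4

The goalkeeper prefers columns that give the kicker less. Compare low-left with dive left: 4 < 7, 2 < 10, 5 < 10, 5 < 6.
So dive left strictly dominates low-left for the goalkeeper; low-left is strictly dominated.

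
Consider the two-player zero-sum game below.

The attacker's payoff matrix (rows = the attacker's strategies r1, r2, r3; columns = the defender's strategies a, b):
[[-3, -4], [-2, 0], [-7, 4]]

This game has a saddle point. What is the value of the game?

Row minima: -4, -2, -7 → the attacker's maximin is -2.
Column maxima: -2, 4 → the defender's minimax is -2.
They coincide at (r2, a), so the value is -2.

-2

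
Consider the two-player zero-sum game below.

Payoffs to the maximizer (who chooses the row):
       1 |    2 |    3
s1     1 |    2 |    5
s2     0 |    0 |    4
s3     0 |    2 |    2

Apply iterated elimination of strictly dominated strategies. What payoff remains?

Row s2 is strictly dominated by row s1 (1>0, 2>0, 5>4); eliminate s2.
Column 2 is strictly dominated by 1 for the minimizer (1<2, 0<2); eliminate 2.
Column 3 is strictly dominated by 1 for the minimizer (1<5, 0<2); eliminate 3.
Row s3 is strictly dominated by row s1 (1>0); eliminate s3.
Only (s1, 1) remains, with payoff 1.

1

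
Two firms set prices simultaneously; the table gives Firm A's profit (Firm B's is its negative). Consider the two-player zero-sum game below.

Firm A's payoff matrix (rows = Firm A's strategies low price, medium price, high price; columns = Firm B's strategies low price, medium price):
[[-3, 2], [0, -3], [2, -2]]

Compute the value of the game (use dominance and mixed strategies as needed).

-2/9

Row medium price is strictly dominated by row high price, so Firm A never plays it.
The remaining 2×2 game on (low price, high price) × (low price, medium price) has no saddle point. Let Firm A play low price with probability p; indifference gives −3p + 2(1−p) = 2p − 2(1−p), so p = 4/9.
Similarly Firm B's optimal q on low price is 4/9, and the value is -3·(4/9) + (2)·(5/9) = -2/9.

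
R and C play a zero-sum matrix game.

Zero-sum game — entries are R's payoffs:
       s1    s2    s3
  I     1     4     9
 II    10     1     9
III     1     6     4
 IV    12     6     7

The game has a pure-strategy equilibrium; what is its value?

Row minima: 1, 1, 1, 6 → R's maximin is 6.
Column maxima: 12, 6, 9 → C's minimax is 6.
They coincide at (IV, s2), so the value is 6.

6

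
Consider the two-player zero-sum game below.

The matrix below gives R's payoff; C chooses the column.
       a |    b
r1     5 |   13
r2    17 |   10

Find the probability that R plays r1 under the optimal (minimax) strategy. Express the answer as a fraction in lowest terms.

7/15

Row minima are 5 and 10, so R's maximin is 10; column maxima are 17 and 13, so C's minimax is 13. These differ, so the equilibrium is in mixed strategies.
Let R play r1 with probability p. C is indifferent when 5p + 17(1−p) = 13p + 10(1−p), giving p = 7/15.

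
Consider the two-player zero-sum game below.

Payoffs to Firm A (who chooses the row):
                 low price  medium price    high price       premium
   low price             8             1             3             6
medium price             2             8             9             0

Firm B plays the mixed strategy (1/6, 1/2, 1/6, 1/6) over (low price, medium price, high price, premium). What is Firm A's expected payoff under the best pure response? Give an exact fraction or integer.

35/6

low price: (8)·(1/6) + (1)·(1/2) + (3)·(1/6) + (6)·(1/6) = 10/3.
medium price: (2)·(1/6) + (8)·(1/2) + (9)·(1/6) + (0)·(1/6) = 35/6.
The best pure response is medium price with expected payoff 35/6.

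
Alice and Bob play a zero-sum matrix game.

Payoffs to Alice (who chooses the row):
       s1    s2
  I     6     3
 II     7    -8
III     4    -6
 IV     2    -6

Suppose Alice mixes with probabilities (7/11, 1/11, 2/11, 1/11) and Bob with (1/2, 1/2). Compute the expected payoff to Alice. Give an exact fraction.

27/11

Against (1/2, 1/2), each row's expected payoff is I: 9/2; II: -1/2; III: -1; IV: -2.
Taking the (7/11, 1/11, 2/11, 1/11)-weighted average: (7/11)·(9/2) + (1/11)·(-1/2) + (2/11)·(-1) + (1/11)·(-2) = 27/11.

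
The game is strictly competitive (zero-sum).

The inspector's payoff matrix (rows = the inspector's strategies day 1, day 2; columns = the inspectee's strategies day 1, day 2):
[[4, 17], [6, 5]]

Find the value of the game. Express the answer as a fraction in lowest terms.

41/7

Row minima are 4 and 5, so the inspector's maximin is 5; column maxima are 6 and 17, so the inspectee's minimax is 6. These differ, so the equilibrium is in mixed strategies.
Let the inspector play day 1 with probability p. The inspectee is indifferent when 4p + 6(1−p) = 17p + 5(1−p), giving p = 1/14.
Let the inspectee play day 1 with probability q. The inspector is indifferent when 4q + 17(1−q) = 6q + 5(1−q), giving q = 6/7.
The value is 4·(6/7) + (17)·(1/7) = 41/7.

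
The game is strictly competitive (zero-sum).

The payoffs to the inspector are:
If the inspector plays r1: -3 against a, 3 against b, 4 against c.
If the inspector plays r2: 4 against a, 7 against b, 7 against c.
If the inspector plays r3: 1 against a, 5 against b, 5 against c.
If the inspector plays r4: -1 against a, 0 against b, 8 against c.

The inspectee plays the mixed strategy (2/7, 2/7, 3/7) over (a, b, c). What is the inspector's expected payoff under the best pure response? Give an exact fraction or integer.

43/7

r1: (-3)·(2/7) + (3)·(2/7) + (4)·(3/7) = 12/7.
r2: (4)·(2/7) + (7)·(2/7) + (7)·(3/7) = 43/7.
r3: (1)·(2/7) + (5)·(2/7) + (5)·(3/7) = 27/7.
r4: (-1)·(2/7) + (0)·(2/7) + (8)·(3/7) = 22/7.
The best pure response is r2 with expected payoff 43/7.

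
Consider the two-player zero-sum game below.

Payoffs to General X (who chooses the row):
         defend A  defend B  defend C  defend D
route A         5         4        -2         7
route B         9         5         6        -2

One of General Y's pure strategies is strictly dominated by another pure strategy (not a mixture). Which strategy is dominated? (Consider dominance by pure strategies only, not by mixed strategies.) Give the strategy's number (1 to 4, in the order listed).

General Y prefers columns that give General X less. Compare defend A with defend B: 4 < 5, 5 < 9.
So defend B strictly dominates defend A for General Y; defend A is strictly dominated.

1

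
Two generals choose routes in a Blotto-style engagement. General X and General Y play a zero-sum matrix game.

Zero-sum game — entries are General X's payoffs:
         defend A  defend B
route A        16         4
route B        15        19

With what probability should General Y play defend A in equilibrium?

Row minima are 4 and 15, so General X's maximin is 15; column maxima are 16 and 19, so General Y's minimax is 16. These differ, so the equilibrium is in mixed strategies.
Let General Y play defend A with probability q. General X is indifferent when 16q + 4(1−q) = 15q + 19(1−q), giving q = 15/16.

15/16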